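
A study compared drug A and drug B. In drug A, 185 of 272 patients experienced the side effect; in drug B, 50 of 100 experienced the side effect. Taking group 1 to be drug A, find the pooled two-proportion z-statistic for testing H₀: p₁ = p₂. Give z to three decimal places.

Sample proportions: p̂₁ = 185/272 = 0.68015 and p̂₂ = 50/100 = 0.50000.
Pooling: p̂ = 235/372 = 0.63172.
Pooled SE = √[0.2326497·0.01367647] ≈ 0.056408.
z = (p̂₁ − p̂₂)/SE = (0.68015 − 0.50000)/0.056408 = 0.18015/0.056408 = 3.194.

z = 3.194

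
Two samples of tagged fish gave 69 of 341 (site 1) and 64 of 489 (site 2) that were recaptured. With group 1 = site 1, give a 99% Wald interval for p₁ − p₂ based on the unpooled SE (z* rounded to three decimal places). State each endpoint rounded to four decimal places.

(0.0030, 0.1399)

p̂₁ = 69/341 = 0.20235, p̂₂ = 64/489 = 0.13088; p̂₁ − p̂₂ = 0.07147.
Unpooled SE = √(p̂₁(1−p̂₁)/n₁ + p̂₂(1−p̂₂)/n₂) = √(0.000473320 + 0.000232617) = 0.026569.
The 99% critical value is z* = 2.576. Margin = 2.576·0.026569 = 0.06844.
CI: 0.07147 ± 0.06844 = (0.0030, 0.1399).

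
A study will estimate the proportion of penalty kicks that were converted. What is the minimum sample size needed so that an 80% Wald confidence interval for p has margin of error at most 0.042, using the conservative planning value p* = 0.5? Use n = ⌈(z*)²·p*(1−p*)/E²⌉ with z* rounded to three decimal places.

n = 233

The 80% critical value is z* = 1.282.
p*(1−p*) = 0.2500.
Required n before rounding: 1.643524 × 0.2500 / 0.042² = 232.926.
⌈232.926⌉ = 233.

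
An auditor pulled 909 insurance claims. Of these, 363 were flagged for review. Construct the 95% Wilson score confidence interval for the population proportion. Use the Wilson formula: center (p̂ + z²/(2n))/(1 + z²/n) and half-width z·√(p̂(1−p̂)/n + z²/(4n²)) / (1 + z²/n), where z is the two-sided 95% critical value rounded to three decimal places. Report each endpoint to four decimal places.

p̂ = 363/909 = 0.39934; z = 1.960, so z² = 3.841600.
Denominator 1 + z²/n = 1 + 3.841600/909 = 1.004226.
Center = (0.39934 + 0.002113)/1.004226 = 0.39976.
Radicand: p̂(1−p̂)/n + z²/(4n²) = 0.000263881 + 0.000001162 = 0.000265043.
Half-width = z·√(radicand)/denom = 1.960·0.016280/1.004226 = 0.03177.
CI: 0.39976 ± 0.03177 = (0.3680, 0.4315).

(0.3680, 0.4315)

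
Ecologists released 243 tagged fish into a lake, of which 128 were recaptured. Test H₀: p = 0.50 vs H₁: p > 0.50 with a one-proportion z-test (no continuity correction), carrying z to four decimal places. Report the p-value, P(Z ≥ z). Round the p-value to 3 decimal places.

Sample proportion p̂ = 128/243 = 0.52675.
Under H₀, SE = √(p₀(1−p₀)/n) = √(0.50·0.50/243) = √0.001028807 = 0.032075.
z = (p̂ − p₀)/SE = (128/243 − 0.50)/0.032075 ≈ 0.8340.
p-value = P(Z ≥ z) with z = 0.8340 → 0.202.

p-value = 0.202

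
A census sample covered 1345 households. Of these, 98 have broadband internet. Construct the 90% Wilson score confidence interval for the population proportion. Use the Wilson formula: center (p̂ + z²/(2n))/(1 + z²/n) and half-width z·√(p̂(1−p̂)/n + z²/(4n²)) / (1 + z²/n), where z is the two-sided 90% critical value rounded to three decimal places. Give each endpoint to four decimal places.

p̂ = 98/1345 = 0.07286; z = 1.645, so z² = 2.706025.
Denominator 1 + z²/n = 1 + 2.706025/1345 = 1.002012.
Center = (0.07286 + 0.001006)/1.002012 = 0.07372.
Radicand: p̂(1−p̂)/n + z²/(4n²) = 0.000050226 + 0.000000374 = 0.000050600.
Half-width = z·√(radicand)/denom = 1.645·0.007113/1.002012 = 0.01168.
CI: 0.07372 ± 0.01168 = (0.0620, 0.0854).

(0.0620, 0.0854)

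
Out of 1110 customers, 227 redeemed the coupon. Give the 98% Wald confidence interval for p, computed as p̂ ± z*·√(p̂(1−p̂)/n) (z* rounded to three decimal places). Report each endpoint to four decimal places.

p̂ = 227/1110 = 0.20450.
SE(p̂) = √(0.20450·0.79550/1110) = 0.012106.
The 98% critical value is z* = 2.326.
Margin = 2.326·0.012106 = 0.02816.
Interval: 0.20450 ± 0.02816 → (0.1763, 0.2327).

(0.1763, 0.2327)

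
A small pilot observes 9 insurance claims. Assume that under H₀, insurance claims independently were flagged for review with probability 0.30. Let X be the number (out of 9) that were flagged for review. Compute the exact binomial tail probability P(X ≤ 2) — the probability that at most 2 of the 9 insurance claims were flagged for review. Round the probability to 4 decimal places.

X ~ Binomial(n=9, p=0.30).
P(X ≤ 2) = C(9,0)·0.30^0·0.70^9 + C(9,1)·0.30^1·0.70^8 + C(9,2)·0.30^2·0.70^7.
= 0.040354 + 0.155650 + 0.266828 = 0.4628.

P = 0.4628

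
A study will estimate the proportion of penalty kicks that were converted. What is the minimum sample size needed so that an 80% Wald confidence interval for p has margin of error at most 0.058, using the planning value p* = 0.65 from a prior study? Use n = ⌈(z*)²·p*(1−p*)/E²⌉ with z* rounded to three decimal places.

For 80% confidence, z* = 1.282.
p*(1−p*) = 0.2275.
(z*)²·p*(1−p*)/E² = 1.643524·0.2275/0.003364 = 111.148.
Rounding up, n = 112.

n = 112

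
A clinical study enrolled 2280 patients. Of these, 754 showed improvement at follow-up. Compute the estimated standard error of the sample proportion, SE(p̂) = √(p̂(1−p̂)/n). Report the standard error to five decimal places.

SE = 0.00985

p̂ = 754/2280 = 0.33070.
p̂(1−p̂) = 0.221338.
SE = √(0.221338/2280) = 0.00985.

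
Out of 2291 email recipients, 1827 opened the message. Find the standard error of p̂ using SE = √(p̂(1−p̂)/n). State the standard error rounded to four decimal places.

The sample proportion is 1827/2291 = 0.79747.
p̂(1−p̂) = 0.79747·0.20253 = 0.161512.
SE = √(0.161512/2291) = √0.000070498 = 0.0084.

SE = 0.0084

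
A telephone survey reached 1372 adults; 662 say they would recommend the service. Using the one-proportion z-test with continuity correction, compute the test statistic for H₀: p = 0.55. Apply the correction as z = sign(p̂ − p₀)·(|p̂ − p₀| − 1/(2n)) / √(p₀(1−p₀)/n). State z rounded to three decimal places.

z = -4.998

With x = 662 successes in n = 1372, p̂ = 0.48251. p̂ − p₀ = -0.067493.
Continuity correction 1/(2n) = 1/2744 = 0.000364.
Corrected numerator: |-0.067493| − 0.000364 = 0.067129.
Null standard error: √(0.55·0.45/1372) = √0.000180394 = 0.013431.
z = −0.067129/0.013431 = -4.998.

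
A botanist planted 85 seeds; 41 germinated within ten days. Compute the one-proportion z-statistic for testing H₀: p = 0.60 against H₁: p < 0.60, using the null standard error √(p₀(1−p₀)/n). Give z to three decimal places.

p̂ = 41/85 = 0.48235.
SE₀ = √(0.60·0.40/85) = 0.053137.
z = (p̂ − p₀)/SE = (0.48235 − 0.60)/0.053137 = -2.214.

z = -2.214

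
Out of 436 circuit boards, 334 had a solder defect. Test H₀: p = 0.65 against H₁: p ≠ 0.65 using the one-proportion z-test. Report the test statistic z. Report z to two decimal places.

p̂ = 334/436 = 0.76606.
Under H₀, SE = √(p₀(1−p₀)/n) = √(0.65·0.35/436) = √0.000521789 = 0.022843.
z = (0.76606 − 0.65)/0.022843 = 0.11606/0.022843 = 5.08.

z = 5.08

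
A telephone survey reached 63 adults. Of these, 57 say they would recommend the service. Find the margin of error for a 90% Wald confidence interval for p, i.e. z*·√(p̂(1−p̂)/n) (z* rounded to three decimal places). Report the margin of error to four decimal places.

The sample proportion is 57/63 = 0.90476.
SE(p̂) = √(0.90476·0.09524/63) = 0.036983.
For 90% confidence, z* = 1.645.
ME = 1.645·0.036983 = 0.0608.

ME = 0.0608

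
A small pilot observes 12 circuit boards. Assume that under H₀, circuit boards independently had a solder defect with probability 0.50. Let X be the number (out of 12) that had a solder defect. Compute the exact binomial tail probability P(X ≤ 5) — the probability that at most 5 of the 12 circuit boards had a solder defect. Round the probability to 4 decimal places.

X is binomial with n = 12 and p = 0.50.
P(X ≤ 5) = Σ_{j=0}^{5} C(12,j)·0.50^j·0.50^{12−j}.
= 0.000244 + 0.002930 + 0.016113 + 0.053711 + 0.120850 + 0.193359 = 0.3872.

P = 0.3872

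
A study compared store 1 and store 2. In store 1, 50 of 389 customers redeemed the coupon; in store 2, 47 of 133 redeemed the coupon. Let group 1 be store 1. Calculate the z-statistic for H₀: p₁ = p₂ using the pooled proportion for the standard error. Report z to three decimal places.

z = -5.755

Sample proportions: p̂₁ = 50/389 = 0.12853 and p̂₂ = 47/133 = 0.35338.
Pooled p̂ = (50+47)/(389+133) = 97/522 = 0.18582.
SE = √[p̂(1−p̂)(1/n₁+1/n₂)] = √[0.18582·0.81418·(1/389+1/133)] ≈ 0.039070.
z = -0.22485/0.039070 = -5.755.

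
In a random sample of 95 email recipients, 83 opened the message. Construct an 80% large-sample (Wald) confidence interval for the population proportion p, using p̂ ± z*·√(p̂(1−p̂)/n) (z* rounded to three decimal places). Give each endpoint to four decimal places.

The sample proportion is 83/95 = 0.87368.
SE(p̂) = √(0.87368·0.12632/95) = 0.034084.
z* = 1.282 at the 80% level.
Margin of error: 1.282 × 0.034084 = 0.04370.
Interval: 0.87368 ± 0.04370 → (0.8300, 0.9174).

(0.8300, 0.9174)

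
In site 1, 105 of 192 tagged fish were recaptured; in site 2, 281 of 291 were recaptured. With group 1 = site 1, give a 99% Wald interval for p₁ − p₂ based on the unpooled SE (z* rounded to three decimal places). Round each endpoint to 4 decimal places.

(-0.5153, -0.3222)

p̂₁ = 105/192 = 0.54688, p̂₂ = 281/291 = 0.96564; p̂₁ − p̂₂ = -0.41876.
SE = √(0.001290639 + 0.000114032) = √0.001404671 = 0.037479.
For 99% confidence, z* = 2.576. Margin = 2.576·0.037479 = 0.09655.
Interval: -0.41876 ± 0.09655 → (-0.5153, -0.3222).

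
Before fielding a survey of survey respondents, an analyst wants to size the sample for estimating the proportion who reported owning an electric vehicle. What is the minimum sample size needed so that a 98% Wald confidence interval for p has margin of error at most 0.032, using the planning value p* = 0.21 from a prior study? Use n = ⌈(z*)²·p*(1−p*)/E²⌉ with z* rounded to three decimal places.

n = 877

z* = 2.326 at the 98% level.
p*(1−p*) = 0.21·0.79 = 0.1659.
Required n before rounding: 5.410276 × 0.1659 / 0.032² = 876.528.
⌈876.528⌉ = 877.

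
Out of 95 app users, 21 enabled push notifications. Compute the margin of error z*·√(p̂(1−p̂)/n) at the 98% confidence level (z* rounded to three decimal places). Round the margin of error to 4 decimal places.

ME = 0.0990

Sample proportion p̂ = 21/95 = 0.22105.
SE(p̂) = √(0.22105·0.77895/95) = 0.042574.
For 98% confidence, z* = 2.326.
Margin of error = z*·SE = 2.326 × 0.042574 = 0.0990.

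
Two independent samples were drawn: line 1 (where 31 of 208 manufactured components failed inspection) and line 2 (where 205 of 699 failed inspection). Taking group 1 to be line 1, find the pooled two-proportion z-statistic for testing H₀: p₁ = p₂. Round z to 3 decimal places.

p̂₁ = 31/208 = 0.14904, p̂₂ = 205/699 = 0.29328.
Pooling: p̂ = 236/907 = 0.26020.
Pooled SE = √[0.1924952·0.00623831] ≈ 0.034653.
z = -0.14424/0.034653 = -4.162.

z = -4.162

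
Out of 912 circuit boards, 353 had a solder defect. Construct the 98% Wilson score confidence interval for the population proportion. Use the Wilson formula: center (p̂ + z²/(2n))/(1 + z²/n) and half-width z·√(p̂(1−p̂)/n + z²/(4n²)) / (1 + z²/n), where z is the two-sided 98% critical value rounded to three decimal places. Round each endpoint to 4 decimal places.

(0.3503, 0.4251)

Here p̂ = 353/912 = 0.38706 and z = 2.326 (z² = 5.410276).
1 + z²/n = 1.005932.
Center = (0.38706 + 0.002966)/1.005932 = 0.38773.
Radicand: p̂(1−p̂)/n + z²/(4n²) = 0.000260137 + 0.000001626 = 0.000261763.
Half-width = z·√(radicand)/denom = 2.326·0.016179/1.005932 = 0.03741.
Interval: 0.38773 ± 0.03741 → (0.3503, 0.4251).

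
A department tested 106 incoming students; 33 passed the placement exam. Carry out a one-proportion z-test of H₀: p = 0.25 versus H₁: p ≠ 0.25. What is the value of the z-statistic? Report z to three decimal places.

z = 1.458

Sample proportion p̂ = 33/106 = 0.31132.
Null standard error: √(0.25·0.75/106) = √0.001768868 = 0.042058.
Test statistic: z = 0.06132/0.042058 = 1.458.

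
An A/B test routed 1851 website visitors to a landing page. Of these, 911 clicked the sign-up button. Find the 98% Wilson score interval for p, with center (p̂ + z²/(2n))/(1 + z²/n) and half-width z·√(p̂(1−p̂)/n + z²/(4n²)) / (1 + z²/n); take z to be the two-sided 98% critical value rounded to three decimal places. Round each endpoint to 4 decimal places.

(0.4652, 0.5192)

p̂ = 911/1851 = 0.49217; z = 2.326, so z² = 5.410276.
1 + z²/n = 1.002923.
Adjusted center: (0.49217 + z²/(2n))/1.002923 = 0.49219.
Radicand: p̂(1−p̂)/n + z²/(4n²) = 0.000135029 + 0.000000395 = 0.000135424.
Half-width = 2.326·√0.000135424/1.002923 = 0.02699.
CI: 0.49219 ± 0.02699 = (0.4652, 0.5192).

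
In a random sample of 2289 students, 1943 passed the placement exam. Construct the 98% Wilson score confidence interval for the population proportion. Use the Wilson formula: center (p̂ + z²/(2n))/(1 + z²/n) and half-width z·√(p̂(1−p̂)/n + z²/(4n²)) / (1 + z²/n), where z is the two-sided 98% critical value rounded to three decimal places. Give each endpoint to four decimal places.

p̂ = 1943/2289 = 0.84884; z = 2.326, so z² = 5.410276.
1 + z²/n = 1.002364.
Adjusted center: (0.84884 + z²/(2n))/1.002364 = 0.84802.
Radicand: p̂(1−p̂)/n + z²/(4n²) = 0.000056055 + 0.000000258 = 0.000056313.
Half-width = z·√(radicand)/denom = 2.326·0.007504/1.002364 = 0.01741.
CI: 0.84802 ± 0.01741 = (0.8306, 0.8654).

(0.8306, 0.8654)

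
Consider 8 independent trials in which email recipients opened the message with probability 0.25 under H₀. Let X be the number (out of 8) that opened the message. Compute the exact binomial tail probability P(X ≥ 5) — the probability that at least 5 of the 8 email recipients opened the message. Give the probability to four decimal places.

P = 0.0273

X ~ Binomial(n=8, p=0.25).
P(X ≥ 5) = C(8,5)·0.25^5·0.75^3 + C(8,6)·0.25^6·0.75^2 + C(8,7)·0.25^7·0.75^1 + C(8,8)·0.25^8·0.75^0.
= 0.023071 + 0.003845 + 0.000366 + 0.000015 = 0.0273.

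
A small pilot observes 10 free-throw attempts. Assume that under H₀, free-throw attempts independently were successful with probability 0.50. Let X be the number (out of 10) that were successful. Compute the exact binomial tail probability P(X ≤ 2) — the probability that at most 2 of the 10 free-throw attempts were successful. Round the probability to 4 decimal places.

X is binomial with n = 10 and p = 0.50.
P(X ≤ 2) = C(10,0)·0.50^0·0.50^10 + C(10,1)·0.50^1·0.50^9 + C(10,2)·0.50^2·0.50^8.
= 0.000977 + 0.009766 + 0.043945 = 0.0547.

P = 0.0547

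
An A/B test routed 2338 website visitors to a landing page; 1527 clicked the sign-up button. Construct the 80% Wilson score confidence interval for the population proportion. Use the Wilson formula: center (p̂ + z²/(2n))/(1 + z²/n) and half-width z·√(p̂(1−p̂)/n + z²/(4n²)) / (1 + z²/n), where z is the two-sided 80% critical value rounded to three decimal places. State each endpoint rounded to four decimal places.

p̂ = 1527/2338 = 0.65312; z = 1.282, so z² = 1.643524.
1 + z²/n = 1.000703.
Center = (0.65312 + 0.000351)/1.000703 = 0.65301.
Radicand: p̂(1−p̂)/n + z²/(4n²) = 0.000096901 + 0.000000075 = 0.000096976.
Half-width = 1.282·√0.000096976/1.000703 = 0.01262.
Interval: 0.65301 ± 0.01262 → (0.6404, 0.6656).

(0.6404, 0.6656)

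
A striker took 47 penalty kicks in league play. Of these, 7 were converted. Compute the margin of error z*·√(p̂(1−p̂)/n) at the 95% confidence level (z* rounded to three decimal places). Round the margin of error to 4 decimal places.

The sample proportion is 7/47 = 0.14894.
SE = √(p̂(1−p̂)/n) = √(0.126754/47) = 0.051932.
The 95% critical value is z* = 1.960.
Margin of error = z*·SE = 1.960 × 0.051932 = 0.1018.

ME = 0.1018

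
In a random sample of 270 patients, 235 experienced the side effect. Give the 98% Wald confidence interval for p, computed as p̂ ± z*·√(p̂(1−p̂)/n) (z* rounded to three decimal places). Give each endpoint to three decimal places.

p̂ = 235/270 = 0.87037.
SE(p̂) = √(0.87037·0.12963/270) = 0.020442.
The 98% critical value is z* = 2.326.
Margin of error: 2.326 × 0.020442 = 0.04755.
So the interval runs from 0.823 to 0.918.

(0.823, 0.918)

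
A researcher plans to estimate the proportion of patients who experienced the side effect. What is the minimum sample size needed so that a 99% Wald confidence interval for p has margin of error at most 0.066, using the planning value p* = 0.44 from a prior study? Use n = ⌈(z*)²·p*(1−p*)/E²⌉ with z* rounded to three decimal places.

The 99% critical value is z* = 2.576.
p*(1−p*) = 0.2464.
Required n before rounding: 6.635776 × 0.2464 / 0.066² = 375.357.
⌈375.357⌉ = 376.

n = 376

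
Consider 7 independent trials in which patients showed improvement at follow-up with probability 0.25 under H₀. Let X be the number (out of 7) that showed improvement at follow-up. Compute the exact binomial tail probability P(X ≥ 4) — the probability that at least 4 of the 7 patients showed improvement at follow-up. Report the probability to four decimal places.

P = 0.0706

X is binomial with n = 7 and p = 0.25.
P(X ≥ 4) = C(7,4)·0.25^4·0.75^3 + C(7,5)·0.25^5·0.75^2 + C(7,6)·0.25^6·0.75^1 + C(7,7)·0.25^7·0.75^0.
= 0.057678 + 0.011536 + 0.001282 + 0.000061 = 0.0706.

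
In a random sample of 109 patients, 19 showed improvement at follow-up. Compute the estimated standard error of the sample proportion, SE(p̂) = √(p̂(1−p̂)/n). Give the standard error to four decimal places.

The sample proportion is 19/109 = 0.17431.
p̂(1−p̂) = 0.143926.
SE = √(0.143926/109) = 0.0363.

SE = 0.0363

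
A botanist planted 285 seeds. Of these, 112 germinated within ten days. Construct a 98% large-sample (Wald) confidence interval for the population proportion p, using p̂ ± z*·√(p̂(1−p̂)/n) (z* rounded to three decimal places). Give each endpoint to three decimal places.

(0.326, 0.460)

The sample proportion is 112/285 = 0.39298.
Standard error of p̂: √(0.238547/285) = √0.000837008 = 0.028931.
The 98% critical value is z* = 2.326.
Margin of error: 2.326 × 0.028931 = 0.06729.
So the interval runs from 0.326 to 0.460.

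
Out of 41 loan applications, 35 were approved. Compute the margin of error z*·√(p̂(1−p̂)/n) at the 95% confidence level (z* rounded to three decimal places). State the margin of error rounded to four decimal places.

ME = 0.1082

Sample proportion p̂ = 35/41 = 0.85366.
SE = √(p̂(1−p̂)/n) = √(0.124926/41) = 0.055199.
The 95% critical value is z* = 1.960.
ME = 1.960·0.055199 = 0.1082.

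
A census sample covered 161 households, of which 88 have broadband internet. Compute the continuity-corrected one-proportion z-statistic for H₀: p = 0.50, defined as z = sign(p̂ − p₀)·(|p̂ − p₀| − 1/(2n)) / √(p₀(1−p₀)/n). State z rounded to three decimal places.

z = 1.103

The sample proportion is 88/161 = 0.54658. p̂ − p₀ = 0.046584.
1/(2n) = 0.003106.
Corrected numerator: |0.046584| − 0.003106 = 0.043478.
SE₀ = √(0.50·0.50/161) = 0.039406.
z = +0.043478/0.039406 = 1.103.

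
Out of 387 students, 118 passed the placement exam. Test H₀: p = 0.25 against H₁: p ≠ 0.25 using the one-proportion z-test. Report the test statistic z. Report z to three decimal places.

z = 2.495

p̂ = 118/387 = 0.30491.
SE₀ = √(0.25·0.75/387) = 0.022011.
Test statistic: z = 0.05491/0.022011 = 2.495.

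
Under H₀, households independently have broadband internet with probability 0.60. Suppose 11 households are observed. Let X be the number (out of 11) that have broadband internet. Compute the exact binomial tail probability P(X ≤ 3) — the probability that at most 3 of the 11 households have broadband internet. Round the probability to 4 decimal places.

P = 0.0293

X is binomial with n = 11 and p = 0.60.
P(X ≤ 3) = C(11,0)·0.60^0·0.40^11 + C(11,1)·0.60^1·0.40^10 + C(11,2)·0.60^2·0.40^9 + C(11,3)·0.60^3·0.40^8.
= 0.000042 + 0.000692 + 0.005190 + 0.023357 = 0.0293.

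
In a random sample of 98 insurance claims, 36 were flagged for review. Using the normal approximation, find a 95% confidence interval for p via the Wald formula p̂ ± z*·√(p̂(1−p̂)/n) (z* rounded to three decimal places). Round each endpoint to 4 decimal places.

(0.2719, 0.4628)

The sample proportion is 36/98 = 0.36735.
Standard error of p̂: √(0.232403/98) = √0.002371461 = 0.048698.
For 95% confidence, z* = 1.960.
Margin of error: 1.960 × 0.048698 = 0.09545.
CI: 0.36735 ± 0.09545 = (0.2719, 0.4628).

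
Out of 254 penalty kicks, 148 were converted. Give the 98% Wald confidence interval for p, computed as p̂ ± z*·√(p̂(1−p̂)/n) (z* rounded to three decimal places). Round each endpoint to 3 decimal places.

(0.511, 0.655)

Sample proportion p̂ = 148/254 = 0.58268.
SE(p̂) = √(0.58268·0.41732/254) = 0.030941.
The 98% critical value is z* = 2.326.
Margin = 2.326·0.030941 = 0.07197.
CI: 0.58268 ± 0.07197 = (0.511, 0.655).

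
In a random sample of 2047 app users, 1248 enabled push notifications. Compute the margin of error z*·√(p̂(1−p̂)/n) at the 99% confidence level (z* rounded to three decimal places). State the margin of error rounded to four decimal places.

Sample proportion p̂ = 1248/2047 = 0.60967.
SE(p̂) = √(0.60967·0.39033/2047) = 0.010782.
For 99% confidence, z* = 2.576.
ME = 2.576·0.010782 = 0.0278.

ME = 0.0278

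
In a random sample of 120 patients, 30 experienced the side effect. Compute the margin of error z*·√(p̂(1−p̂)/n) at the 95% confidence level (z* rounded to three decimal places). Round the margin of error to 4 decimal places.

The sample proportion is 30/120 = 0.25000.
SE = √(p̂(1−p̂)/n) = √(0.187500/120) = 0.039528.
The 95% critical value is z* = 1.960.
So ME = 0.0775.

ME = 0.0775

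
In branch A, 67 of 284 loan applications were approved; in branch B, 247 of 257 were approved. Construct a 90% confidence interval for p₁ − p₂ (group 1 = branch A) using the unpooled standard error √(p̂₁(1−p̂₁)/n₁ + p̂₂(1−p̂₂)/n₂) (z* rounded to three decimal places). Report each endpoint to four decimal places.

(-0.7711, -0.6792)

p̂₁ = 67/284 = 0.23592, p̂₂ = 247/257 = 0.96109; p̂₁ − p̂₂ = -0.72517.
Unpooled SE = √(p̂₁(1−p̂₁)/n₁ + p̂₂(1−p̂₂)/n₂) = √(0.000634716 + 0.000145512) = 0.027933.
For 90% confidence, z* = 1.645. Margin of error = 0.04595.
So the interval runs from -0.7711 to -0.6792.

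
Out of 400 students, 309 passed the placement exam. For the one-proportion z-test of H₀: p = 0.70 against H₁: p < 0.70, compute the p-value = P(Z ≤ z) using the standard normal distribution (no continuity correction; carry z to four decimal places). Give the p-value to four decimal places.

With x = 309 successes in n = 400, p̂ = 0.77250.
Null standard error: √(0.70·0.30/400) = √0.000525000 = 0.022913.
Test statistic (full precision, shown to 4 dp): z = (309/400 − 0.70)/SE₀ ≈ 3.1642.
From the standard normal, P(Z ≤ z) = 0.9992.

p-value = 0.9992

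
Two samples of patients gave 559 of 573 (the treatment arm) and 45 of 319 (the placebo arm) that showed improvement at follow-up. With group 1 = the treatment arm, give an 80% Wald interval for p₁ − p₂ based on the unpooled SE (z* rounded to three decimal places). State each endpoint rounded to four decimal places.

p̂₁ = 0.97557, p̂₂ = 0.14107, so the observed difference is 0.83450.
SE = √(0.000041598 + 0.000379832) = √0.000421430 = 0.020529.
z* = 1.282 at the 80% level. Margin of error = 0.02632.
Interval: 0.83450 ± 0.02632 → (0.8082, 0.8608).

(0.8082, 0.8608)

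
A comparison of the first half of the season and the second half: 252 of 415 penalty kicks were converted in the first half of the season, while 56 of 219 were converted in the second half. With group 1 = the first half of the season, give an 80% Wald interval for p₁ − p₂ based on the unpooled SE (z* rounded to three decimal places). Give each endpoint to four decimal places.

p̂₁ = 252/415 = 0.60723, p̂₂ = 56/219 = 0.25571; p̂₁ − p̂₂ = 0.35152.
Unpooled SE = √(p̂₁(1−p̂₁)/n₁ + p̂₂(1−p̂₂)/n₂) = √(0.000574704 + 0.000869047) = 0.037997.
The 80% critical value is z* = 1.282. Margin = 1.282·0.037997 = 0.04871.
So the interval runs from 0.3028 to 0.4002.

(0.3028, 0.4002)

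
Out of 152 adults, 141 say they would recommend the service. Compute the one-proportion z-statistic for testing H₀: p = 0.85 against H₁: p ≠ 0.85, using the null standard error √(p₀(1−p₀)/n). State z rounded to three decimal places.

z = 2.680

The sample proportion is 141/152 = 0.92763.
Under H₀, SE = √(p₀(1−p₀)/n) = √(0.85·0.15/152) = √0.000838816 = 0.028962.
z = (0.92763 − 0.85)/0.028962 = 0.07763/0.028962 = 2.680.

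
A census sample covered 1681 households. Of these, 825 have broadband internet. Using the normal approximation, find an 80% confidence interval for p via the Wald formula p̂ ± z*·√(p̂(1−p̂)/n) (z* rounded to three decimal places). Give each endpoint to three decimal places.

Sample proportion p̂ = 825/1681 = 0.49078.
SE = √(p̂(1−p̂)/n) = √(0.249915/1681) = 0.012193.
z* = 1.282 at the 80% level.
Margin of error: 1.282 × 0.012193 = 0.01563.
CI: 0.49078 ± 0.01563 = (0.475, 0.506).

(0.475, 0.506)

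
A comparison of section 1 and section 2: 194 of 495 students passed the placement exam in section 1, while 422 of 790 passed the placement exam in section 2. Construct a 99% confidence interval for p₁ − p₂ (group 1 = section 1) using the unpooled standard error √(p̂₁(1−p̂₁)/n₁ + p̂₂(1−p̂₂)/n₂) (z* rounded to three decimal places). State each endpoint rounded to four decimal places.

(-0.2150, -0.0696)

p̂₁ = 0.39192, p̂₂ = 0.53418, so the observed difference is -0.14226.
SE = √(0.000481452 + 0.000314977) = √0.000796429 = 0.028221.
z* = 2.576 at the 99% level. Margin = 2.576·0.028221 = 0.07270.
CI: -0.14226 ± 0.07270 = (-0.2150, -0.0696).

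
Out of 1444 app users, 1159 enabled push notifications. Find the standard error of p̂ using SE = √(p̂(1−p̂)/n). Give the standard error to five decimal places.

SE = 0.01047

With x = 1159 successes in n = 1444, p̂ = 0.80263.
p̂(1−p̂) = 0.158415.
SE = √(0.158415/1444) = √0.000109706 = 0.01047.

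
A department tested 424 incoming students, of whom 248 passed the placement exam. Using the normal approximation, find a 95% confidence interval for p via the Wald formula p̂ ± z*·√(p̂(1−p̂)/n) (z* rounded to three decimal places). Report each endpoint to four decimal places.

With x = 248 successes in n = 424, p̂ = 0.58491.
SE = √(p̂(1−p̂)/n) = √(0.242791/424) = 0.023929.
For 95% confidence, z* = 1.960.
Margin = 1.960·0.023929 = 0.04690.
So the interval runs from 0.5380 to 0.6318.

(0.5380, 0.6318)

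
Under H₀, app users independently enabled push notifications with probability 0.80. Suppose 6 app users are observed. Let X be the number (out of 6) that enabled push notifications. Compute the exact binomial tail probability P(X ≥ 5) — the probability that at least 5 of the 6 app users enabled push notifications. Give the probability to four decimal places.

X is binomial with n = 6 and p = 0.80.
P(X ≥ 5) = C(6,5)·0.80^5·0.20^1 + C(6,6)·0.80^6·0.20^0.
= 0.393216 + 0.262144 = 0.6554.

P = 0.6554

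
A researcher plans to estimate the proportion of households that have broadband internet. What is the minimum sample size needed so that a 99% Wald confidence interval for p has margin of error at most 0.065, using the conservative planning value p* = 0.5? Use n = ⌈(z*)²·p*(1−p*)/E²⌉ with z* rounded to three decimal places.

The 99% critical value is z* = 2.576.
p*(1−p*) = 0.2500.
Required n before rounding: 6.635776 × 0.2500 / 0.065² = 392.649.
⌈392.649⌉ = 393.

n = 393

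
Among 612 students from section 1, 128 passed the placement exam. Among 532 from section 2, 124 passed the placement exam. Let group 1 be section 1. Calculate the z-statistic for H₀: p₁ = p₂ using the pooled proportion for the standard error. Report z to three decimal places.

z = -0.974

p̂₁ = 128/612 = 0.20915, p̂₂ = 124/532 = 0.23308.
Pooling: p̂ = 252/1144 = 0.22028.
Pooled SE = √[0.1717566·0.00351369] ≈ 0.024566.
z = -0.02393/0.024566 = -0.974.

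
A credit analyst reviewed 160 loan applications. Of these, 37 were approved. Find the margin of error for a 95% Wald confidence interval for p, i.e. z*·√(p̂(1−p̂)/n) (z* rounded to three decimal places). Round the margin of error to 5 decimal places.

ME = 0.06533

The sample proportion is 37/160 = 0.23125.
Standard error of p̂: √(0.177773/160) = √0.001111084 = 0.033333.
z* = 1.960 at the 95% level.
So ME = 0.06533.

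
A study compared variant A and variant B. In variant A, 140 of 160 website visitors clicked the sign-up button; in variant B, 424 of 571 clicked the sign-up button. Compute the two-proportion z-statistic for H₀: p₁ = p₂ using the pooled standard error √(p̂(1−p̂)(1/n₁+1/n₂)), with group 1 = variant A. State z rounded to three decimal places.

z = 3.527

p̂₁ = 140/160 = 0.87500, p̂₂ = 424/571 = 0.74256.
Pooled p̂ = (140+424)/(160+571) = 564/731 = 0.77155.
Pooled SE = √[0.1762629·0.00800131] ≈ 0.037554.
z = 0.13244/0.037554 = 3.527.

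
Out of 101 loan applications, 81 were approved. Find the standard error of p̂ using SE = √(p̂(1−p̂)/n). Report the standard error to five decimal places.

With x = 81 successes in n = 101, p̂ = 0.80198.
p̂(1−p̂) = 0.158808.
Dividing by n and taking the root: √0.001572356 = 0.03965.

SE = 0.03965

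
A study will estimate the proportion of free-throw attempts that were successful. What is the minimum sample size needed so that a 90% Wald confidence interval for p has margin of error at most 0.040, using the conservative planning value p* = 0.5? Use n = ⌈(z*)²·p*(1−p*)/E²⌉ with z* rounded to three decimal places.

n = 423

z* = 1.645 at the 90% level.
p*(1−p*) = 0.50·0.50 = 0.2500.
(z*)²·p*(1−p*)/E² = 2.706025·0.2500/0.001600 = 422.816.
Rounding up, n = 423.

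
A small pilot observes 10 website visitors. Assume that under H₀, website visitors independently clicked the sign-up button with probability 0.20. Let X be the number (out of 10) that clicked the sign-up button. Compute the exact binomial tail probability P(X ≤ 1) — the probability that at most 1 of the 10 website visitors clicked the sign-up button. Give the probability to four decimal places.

P = 0.3758

X ~ Binomial(n=10, p=0.20).
P(X ≤ 1) = C(10,0)·0.20^0·0.80^10 + C(10,1)·0.20^1·0.80^9.
= 0.107374 + 0.268435 = 0.3758.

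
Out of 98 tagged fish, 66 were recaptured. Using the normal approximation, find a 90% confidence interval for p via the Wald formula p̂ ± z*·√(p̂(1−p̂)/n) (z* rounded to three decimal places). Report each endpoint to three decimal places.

(0.596, 0.751)

p̂ = 66/98 = 0.67347.
SE(p̂) = √(0.67347·0.32653/98) = 0.047370.
z* = 1.645 at the 90% level.
Margin = 1.645·0.047370 = 0.07792.
So the interval runs from 0.596 to 0.751.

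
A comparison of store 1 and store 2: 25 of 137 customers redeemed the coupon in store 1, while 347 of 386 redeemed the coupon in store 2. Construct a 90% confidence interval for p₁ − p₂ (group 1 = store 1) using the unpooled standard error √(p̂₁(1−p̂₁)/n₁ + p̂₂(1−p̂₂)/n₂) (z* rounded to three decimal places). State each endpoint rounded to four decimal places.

(-0.7763, -0.6566)

p̂₁ = 0.18248, p̂₂ = 0.89896, so the observed difference is -0.71648.
SE = √(0.001088921 + 0.000235306) = √0.001324227 = 0.036390.
The 90% critical value is z* = 1.645. Margin = 1.645·0.036390 = 0.05986.
So the interval runs from -0.7763 to -0.6566.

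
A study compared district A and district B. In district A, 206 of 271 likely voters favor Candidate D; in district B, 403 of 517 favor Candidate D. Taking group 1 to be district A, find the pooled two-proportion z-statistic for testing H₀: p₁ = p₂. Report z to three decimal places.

z = -0.616

p̂₁ = 206/271 = 0.76015, p̂₂ = 403/517 = 0.77950.
Pooled p̂ = (206+403)/(271+517) = 609/788 = 0.77284.
SE = √[p̂(1−p̂)(1/n₁+1/n₂)] = √[0.77284·0.22716·(1/271+1/517)] ≈ 0.031423.
z = -0.01935/0.031423 = -0.616.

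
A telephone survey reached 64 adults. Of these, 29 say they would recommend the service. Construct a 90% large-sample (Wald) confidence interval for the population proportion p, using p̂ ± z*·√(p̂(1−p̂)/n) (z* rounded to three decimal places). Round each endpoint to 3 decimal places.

(0.351, 0.555)

p̂ = 29/64 = 0.45312.
SE = √(p̂(1−p̂)/n) = √(0.247803/64) = 0.062225.
z* = 1.645 at the 90% level.
Margin of error: 1.645 × 0.062225 = 0.10236.
CI: 0.45312 ± 0.10236 = (0.351, 0.555).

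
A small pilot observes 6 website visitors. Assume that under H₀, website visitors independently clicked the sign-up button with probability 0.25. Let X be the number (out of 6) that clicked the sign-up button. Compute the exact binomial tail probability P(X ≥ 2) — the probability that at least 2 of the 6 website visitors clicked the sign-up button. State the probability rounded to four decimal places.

P = 0.4661

X ~ Binomial(n=6, p=0.25).
P(X ≥ 2) = Σ_{j=2}^{6} C(6,j)·0.25^j·0.75^{6−j}.
= 0.296631 + 0.131836 + 0.032959 + 0.004395 + 0.000244 = 0.4661.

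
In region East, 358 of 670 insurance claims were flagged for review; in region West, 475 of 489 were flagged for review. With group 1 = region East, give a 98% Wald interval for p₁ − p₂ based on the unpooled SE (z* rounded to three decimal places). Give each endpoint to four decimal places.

(-0.4852, -0.3889)

p̂₁ = 0.53433, p̂₂ = 0.97137, so the observed difference is -0.43704.
Unpooled SE = √(p̂₁(1−p̂₁)/n₁ + p̂₂(1−p̂₂)/n₂) = √(0.000371375 + 0.000056872) = 0.020694.
z* = 2.326 at the 98% level. Margin of error = 0.04813.
Interval: -0.43704 ± 0.04813 → (-0.4852, -0.3889).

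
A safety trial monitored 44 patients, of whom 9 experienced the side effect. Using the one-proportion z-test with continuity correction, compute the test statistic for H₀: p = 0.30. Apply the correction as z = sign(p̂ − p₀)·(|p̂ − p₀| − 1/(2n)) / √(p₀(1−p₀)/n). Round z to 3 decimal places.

z = -1.217

With x = 9 successes in n = 44, p̂ = 0.20455. p̂ − p₀ = -0.095455.
1/(2n) = 0.011364.
Corrected numerator: |-0.095455| − 0.011364 = 0.084091.
Null standard error: √(0.30·0.70/44) = √0.004772727 = 0.069085.
z = −0.084091/0.069085 = -1.217.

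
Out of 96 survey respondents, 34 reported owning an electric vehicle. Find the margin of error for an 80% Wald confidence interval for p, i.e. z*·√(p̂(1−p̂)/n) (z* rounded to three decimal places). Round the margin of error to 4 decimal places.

p̂ = 34/96 = 0.35417.
Standard error of p̂: √(0.228733/96) = √0.002382632 = 0.048812.
z* = 1.282 at the 80% level.
ME = 1.282·0.048812 = 0.0626.

ME = 0.0626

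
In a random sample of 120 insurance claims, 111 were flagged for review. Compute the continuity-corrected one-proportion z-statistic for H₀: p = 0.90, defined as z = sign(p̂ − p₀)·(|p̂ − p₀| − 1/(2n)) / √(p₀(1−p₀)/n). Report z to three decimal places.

With x = 111 successes in n = 120, p̂ = 0.92500. p̂ − p₀ = 0.025000.
Continuity correction 1/(2n) = 1/240 = 0.004167.
Corrected numerator: |0.025000| − 0.004167 = 0.020833.
Under H₀, SE = √(p₀(1−p₀)/n) = √(0.90·0.10/120) = √0.000750000 = 0.027386.
z = (+)0.020833/0.027386 = 0.761.

z = 0.761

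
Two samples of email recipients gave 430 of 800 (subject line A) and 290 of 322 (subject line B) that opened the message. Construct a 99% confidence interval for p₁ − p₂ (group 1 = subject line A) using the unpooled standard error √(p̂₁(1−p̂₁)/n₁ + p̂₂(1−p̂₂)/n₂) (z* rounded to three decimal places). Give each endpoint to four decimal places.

(-0.4256, -0.3006)

p̂₁ = 0.53750, p̂₂ = 0.90062, so the observed difference is -0.36312.
Unpooled SE = √(p̂₁(1−p̂₁)/n₁ + p̂₂(1−p̂₂)/n₂) = √(0.000310742 + 0.000277959) = 0.024263.
For 99% confidence, z* = 2.576. Margin of error = 0.06250.
So the interval runs from -0.4256 to -0.3006.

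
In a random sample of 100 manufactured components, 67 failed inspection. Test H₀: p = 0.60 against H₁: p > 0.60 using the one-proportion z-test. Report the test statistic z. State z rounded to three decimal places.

With x = 67 successes in n = 100, p̂ = 0.67000.
Under H₀, SE = √(p₀(1−p₀)/n) = √(0.60·0.40/100) = √0.002400000 = 0.048990.
z = (0.67000 − 0.60)/0.048990 = 0.07000/0.048990 = 1.429.

z = 1.429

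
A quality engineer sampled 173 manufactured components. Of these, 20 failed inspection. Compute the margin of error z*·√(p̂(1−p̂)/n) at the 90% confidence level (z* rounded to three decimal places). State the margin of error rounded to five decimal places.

ME = 0.03999

Sample proportion p̂ = 20/173 = 0.11561.
SE = √(p̂(1−p̂)/n) = √(0.102242/173) = 0.024310.
z* = 1.645 at the 90% level.
ME = 1.645·0.024310 = 0.03999.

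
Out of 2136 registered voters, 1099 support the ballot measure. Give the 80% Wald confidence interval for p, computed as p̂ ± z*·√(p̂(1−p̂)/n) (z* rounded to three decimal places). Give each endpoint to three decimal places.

With x = 1099 successes in n = 2136, p̂ = 0.51451.
SE = √(p̂(1−p̂)/n) = √(0.249789/2136) = 0.010814.
z* = 1.282 at the 80% level.
Margin = 1.282·0.010814 = 0.01386.
Interval: 0.51451 ± 0.01386 → (0.501, 0.528).

(0.501, 0.528)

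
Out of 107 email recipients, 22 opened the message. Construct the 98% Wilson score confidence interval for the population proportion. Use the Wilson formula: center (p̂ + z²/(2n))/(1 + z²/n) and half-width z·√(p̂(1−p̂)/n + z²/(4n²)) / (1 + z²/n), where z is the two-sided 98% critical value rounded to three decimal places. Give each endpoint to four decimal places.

Here p̂ = 22/107 = 0.20561 and z = 2.326 (z² = 5.410276).
Denominator 1 + z²/n = 1 + 5.410276/107 = 1.050563.
Center = (0.20561 + 0.025282)/1.050563 = 0.21978.
Radicand: p̂(1−p̂)/n + z²/(4n²) = 0.001526477 + 0.000118139 = 0.001644616.
Half-width = 2.326·√0.001644616/1.050563 = 0.08979.
So the interval runs from 0.1300 to 0.3096.

(0.1300, 0.3096)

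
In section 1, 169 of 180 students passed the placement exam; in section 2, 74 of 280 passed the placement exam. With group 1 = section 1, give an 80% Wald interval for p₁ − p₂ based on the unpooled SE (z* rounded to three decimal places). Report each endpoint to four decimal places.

p̂₁ = 169/180 = 0.93889, p̂₂ = 74/280 = 0.26429; p̂₁ − p̂₂ = 0.67460.
Unpooled SE = √(p̂₁(1−p̂₁)/n₁ + p̂₂(1−p̂₂)/n₂) = √(0.000318759 + 0.000694424) = 0.031831.
z* = 1.282 at the 80% level. Margin = 1.282·0.031831 = 0.04081.
Interval: 0.67460 ± 0.04081 → (0.6338, 0.7154).

(0.6338, 0.7154)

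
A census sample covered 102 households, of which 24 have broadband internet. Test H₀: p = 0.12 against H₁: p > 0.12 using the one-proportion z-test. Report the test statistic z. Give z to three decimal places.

z = 3.583

Sample proportion p̂ = 24/102 = 0.23529.
SE₀ = √(0.12·0.88/102) = 0.032176.
z = (p̂ − p₀)/SE = (0.23529 − 0.12)/0.032176 = 3.583.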